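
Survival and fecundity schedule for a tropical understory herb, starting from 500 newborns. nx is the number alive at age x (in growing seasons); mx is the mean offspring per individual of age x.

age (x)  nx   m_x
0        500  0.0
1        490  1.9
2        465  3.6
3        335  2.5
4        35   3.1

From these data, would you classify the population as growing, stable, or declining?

lx = nx/n0 = nx/500: 1, 0.98, 0.93, 0.67, 0.07
R0 = Σ lx·mx = 0 + 1.862 + 3.348 + 1.675 + 0.217 = 7.102
R0 > 1, so the population is growing.

growing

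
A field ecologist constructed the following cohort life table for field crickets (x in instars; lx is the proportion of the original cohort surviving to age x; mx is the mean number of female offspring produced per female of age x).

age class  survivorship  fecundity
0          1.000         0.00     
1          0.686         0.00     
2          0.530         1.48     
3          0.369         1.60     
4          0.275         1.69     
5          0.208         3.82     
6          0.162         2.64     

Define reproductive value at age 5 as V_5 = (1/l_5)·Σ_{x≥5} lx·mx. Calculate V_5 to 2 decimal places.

lx·mx for x ≥ 5: 0.79456, 0.42768 → sum = 1.22224
V_5 = 1.22224 / l_5 = 1.22224 / 0.208 = 5.876154… → 5.88

5.88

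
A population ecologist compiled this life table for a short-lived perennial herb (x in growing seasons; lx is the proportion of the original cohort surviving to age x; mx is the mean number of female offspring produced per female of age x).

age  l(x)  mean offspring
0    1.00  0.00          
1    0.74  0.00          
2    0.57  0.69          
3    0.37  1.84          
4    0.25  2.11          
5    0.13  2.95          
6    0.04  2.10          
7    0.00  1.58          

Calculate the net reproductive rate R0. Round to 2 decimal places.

2.07

lx·mx by age: 0, 0, 0.3933, 0.6808, 0.5275, 0.3835, 0.084, 0
R0 = Σ lx·mx = 2.0691 → 2.07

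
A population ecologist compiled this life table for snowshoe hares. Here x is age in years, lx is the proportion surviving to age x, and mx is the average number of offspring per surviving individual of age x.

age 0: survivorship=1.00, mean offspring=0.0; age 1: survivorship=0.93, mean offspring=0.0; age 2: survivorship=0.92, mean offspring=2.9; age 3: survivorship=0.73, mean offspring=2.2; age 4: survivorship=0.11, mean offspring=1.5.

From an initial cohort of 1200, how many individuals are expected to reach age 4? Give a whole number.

Expected survivors = N0 · l_4 = 1200 × 0.11 = 132 → 132

132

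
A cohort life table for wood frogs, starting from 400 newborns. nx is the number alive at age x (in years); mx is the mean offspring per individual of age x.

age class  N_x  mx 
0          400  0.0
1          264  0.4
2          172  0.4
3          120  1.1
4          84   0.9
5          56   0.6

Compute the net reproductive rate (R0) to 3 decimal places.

1.039

lx = nx/n0 = nx/400: 1, 0.66, 0.43, 0.3, 0.21, 0.14
lx·mx by age: 0, 0.264, 0.172, 0.33, 0.189, 0.084
R0 = Σ lx·mx = 1.039 → 1.039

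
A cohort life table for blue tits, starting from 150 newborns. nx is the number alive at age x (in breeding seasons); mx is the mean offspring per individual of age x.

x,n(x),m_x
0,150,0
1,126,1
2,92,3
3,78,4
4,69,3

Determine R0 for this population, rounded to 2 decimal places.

lx = nx/n0 = nx/150: 1, 0.84, 0.61333…, 0.52, 0.46
lx·mx by age: 0, 0.84, 1.84…, 2.08, 1.38
R0 = Σ lx·mx = 6.14… → 6.14

6.14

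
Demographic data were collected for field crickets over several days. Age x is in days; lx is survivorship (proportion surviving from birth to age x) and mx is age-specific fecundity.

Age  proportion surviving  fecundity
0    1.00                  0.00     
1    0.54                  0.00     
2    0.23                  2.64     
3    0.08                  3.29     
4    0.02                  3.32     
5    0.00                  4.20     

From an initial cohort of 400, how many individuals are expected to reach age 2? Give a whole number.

Expected survivors = N0 · l_2 = 400 × 0.23 = 92 → 92

92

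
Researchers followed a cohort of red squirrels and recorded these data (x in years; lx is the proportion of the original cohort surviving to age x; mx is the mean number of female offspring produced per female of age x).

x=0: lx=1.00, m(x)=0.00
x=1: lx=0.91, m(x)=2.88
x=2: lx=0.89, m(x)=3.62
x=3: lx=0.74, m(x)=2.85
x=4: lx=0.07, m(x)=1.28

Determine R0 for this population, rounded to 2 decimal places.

lx·mx by age: 0, 2.6208, 3.2218, 2.109, 0.0896
R0 = Σ lx·mx = 8.0412 → 8.04

8.04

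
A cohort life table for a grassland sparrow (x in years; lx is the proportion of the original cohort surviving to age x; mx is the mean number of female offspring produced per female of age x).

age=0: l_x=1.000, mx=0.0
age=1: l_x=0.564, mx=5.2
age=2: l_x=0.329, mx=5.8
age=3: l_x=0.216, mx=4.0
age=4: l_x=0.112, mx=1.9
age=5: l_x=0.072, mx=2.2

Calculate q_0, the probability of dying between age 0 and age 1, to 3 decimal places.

q_0 = (l_0 − l_1) / l_0 = (1 − 0.564) / 1
     = 0.436 / 1 = 0.436 → 0.436

0.436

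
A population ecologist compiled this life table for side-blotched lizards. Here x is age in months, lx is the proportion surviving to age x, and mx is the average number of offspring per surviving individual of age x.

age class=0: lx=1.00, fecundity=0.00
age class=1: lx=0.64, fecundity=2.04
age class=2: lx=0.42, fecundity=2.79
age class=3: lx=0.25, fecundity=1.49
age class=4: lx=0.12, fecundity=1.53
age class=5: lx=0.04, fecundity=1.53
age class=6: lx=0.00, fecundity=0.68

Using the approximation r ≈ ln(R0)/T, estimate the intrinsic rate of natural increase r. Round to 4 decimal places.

0.6020

R0 = Σ lx·mx = 0 + 1.3056 + 1.1718 + 0.3725 + 0.1836 + 0.0612 + 0 = 3.0947
Σ x·lx·mx = 5.8071; T = 5.8071/3.0947 = 1.87647…
r ≈ ln(R0)/T = ln(3.0947)/1.87647… = 0.602031… → 0.6020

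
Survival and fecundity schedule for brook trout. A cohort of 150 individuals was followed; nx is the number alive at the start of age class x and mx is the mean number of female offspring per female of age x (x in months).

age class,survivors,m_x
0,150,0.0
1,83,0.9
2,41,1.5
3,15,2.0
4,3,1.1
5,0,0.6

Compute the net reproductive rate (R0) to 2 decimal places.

lx = nx/n0 = nx/150: 1, 0.55333…, 0.27333…, 0.1, 0.02, 0
lx·mx by age: 0, 0.498…, 0.41…, 0.2, 0.022, 0
R0 = Σ lx·mx = 1.13… → 1.13

1.13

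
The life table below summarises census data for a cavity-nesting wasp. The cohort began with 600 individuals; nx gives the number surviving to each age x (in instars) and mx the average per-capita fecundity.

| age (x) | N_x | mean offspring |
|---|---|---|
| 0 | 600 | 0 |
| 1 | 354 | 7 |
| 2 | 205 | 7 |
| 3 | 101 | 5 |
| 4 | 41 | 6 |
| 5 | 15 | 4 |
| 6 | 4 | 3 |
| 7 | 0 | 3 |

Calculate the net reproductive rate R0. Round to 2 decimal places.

7.89

lx = nx/n0 = nx/600: 1, 0.59, 0.34167…, 0.16833…, 0.06833…, 0.025, 0.00667…, 0
lx·mx by age: 0, 4.13, 2.391667…, 0.841667…, 0.41…, 0.1, 0.02…, 0
R0 = Σ lx·mx = 7.893333… → 7.89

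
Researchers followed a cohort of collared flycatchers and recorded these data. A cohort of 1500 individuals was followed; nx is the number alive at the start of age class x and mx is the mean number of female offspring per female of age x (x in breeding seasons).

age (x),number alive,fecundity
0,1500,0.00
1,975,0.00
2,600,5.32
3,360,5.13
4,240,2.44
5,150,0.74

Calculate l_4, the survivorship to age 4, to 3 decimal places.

l_4 = n_4/n_0 = 240/1500 = 0.16 → 0.160

0.160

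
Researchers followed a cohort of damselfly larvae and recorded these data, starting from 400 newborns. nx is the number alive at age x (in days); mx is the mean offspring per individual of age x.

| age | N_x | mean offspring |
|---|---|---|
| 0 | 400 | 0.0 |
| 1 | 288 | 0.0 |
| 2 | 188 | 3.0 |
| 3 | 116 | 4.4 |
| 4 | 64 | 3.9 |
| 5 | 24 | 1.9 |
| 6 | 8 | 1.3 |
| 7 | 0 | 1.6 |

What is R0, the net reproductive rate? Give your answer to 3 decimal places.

lx = nx/n0 = nx/400: 1, 0.72, 0.47, 0.29, 0.16, 0.06, 0.02, 0
lx·mx by age: 0, 0, 1.41, 1.276, 0.624, 0.114, 0.026, 0
R0 = Σ lx·mx = 3.45 → 3.450

3.450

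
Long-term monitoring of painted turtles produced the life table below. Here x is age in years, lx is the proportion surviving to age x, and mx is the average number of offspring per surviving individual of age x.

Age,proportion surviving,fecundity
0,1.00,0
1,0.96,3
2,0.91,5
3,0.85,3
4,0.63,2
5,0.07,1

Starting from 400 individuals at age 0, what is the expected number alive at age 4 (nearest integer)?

252

Expected survivors = N0 · l_4 = 400 × 0.63 = 252 → 252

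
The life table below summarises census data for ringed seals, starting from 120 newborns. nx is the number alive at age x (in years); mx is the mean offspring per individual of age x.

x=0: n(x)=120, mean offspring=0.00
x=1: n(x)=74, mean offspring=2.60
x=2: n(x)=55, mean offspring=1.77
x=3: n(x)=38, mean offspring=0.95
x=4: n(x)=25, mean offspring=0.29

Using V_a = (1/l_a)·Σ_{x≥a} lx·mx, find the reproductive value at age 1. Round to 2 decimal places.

4.50

lx = nx/n0 = nx/120: 1, 0.61667…, 0.45833…, 0.31667…, 0.20833…
lx·mx for x ≥ 1: 1.603333…, 0.81125…, 0.300833…, 0.060417… → sum = 2.775833…
V_1 = 2.775833… / l_1 = 2.775833… / 0.616667… = 4.501351… → 4.50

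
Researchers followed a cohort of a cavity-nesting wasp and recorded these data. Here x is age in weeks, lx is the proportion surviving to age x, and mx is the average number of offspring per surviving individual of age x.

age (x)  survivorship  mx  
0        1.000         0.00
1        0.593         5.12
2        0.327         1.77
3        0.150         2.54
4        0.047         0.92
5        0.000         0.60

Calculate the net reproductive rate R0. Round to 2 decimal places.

4.04

lx·mx by age: 0, 3.03616, 0.57879, 0.381, 0.04324, 0
R0 = Σ lx·mx = 4.03919 → 4.04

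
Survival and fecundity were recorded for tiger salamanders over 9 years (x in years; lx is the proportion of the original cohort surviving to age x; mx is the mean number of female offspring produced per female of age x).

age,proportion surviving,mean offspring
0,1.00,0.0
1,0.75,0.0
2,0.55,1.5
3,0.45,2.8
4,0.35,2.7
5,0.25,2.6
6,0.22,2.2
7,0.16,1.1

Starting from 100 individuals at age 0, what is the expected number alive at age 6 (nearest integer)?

22

Expected survivors = N0 · l_6 = 100 × 0.22 = 22 → 22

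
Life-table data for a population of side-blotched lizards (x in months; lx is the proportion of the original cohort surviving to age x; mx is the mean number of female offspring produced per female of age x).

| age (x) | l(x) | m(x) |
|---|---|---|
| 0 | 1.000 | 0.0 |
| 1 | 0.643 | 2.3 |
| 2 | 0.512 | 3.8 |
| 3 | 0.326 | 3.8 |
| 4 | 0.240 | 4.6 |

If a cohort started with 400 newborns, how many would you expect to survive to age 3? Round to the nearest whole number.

Expected survivors = N0 · l_3 = 400 × 0.326 = 130.4 → 130

130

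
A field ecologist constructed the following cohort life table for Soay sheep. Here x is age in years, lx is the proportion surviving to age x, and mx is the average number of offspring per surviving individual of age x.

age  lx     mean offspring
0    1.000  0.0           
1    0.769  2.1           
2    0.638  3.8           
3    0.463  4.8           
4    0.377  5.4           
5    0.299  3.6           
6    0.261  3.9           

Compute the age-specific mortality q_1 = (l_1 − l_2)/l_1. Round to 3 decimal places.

0.170

q_1 = (l_1 − l_2) / l_1 = (0.769 − 0.638) / 0.769
     = 0.131 / 0.769 = 0.170351… → 0.170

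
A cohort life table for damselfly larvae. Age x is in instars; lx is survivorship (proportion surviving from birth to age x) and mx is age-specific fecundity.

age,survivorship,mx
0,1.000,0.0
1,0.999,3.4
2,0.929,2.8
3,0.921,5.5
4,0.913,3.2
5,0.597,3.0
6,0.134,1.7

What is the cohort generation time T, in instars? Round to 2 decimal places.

2.86

lx·mx: 0, 3.3966, 2.6012, 5.0655, 2.9216, 1.791, 0.2278 → R0 = 16.0037
x·lx·mx: 0, 3.3966, 5.2024, 15.1965, 11.6864, 8.955, 1.3668 → Σ = 45.8037
T = 45.8037 / 16.0037 = 2.862069… → 2.86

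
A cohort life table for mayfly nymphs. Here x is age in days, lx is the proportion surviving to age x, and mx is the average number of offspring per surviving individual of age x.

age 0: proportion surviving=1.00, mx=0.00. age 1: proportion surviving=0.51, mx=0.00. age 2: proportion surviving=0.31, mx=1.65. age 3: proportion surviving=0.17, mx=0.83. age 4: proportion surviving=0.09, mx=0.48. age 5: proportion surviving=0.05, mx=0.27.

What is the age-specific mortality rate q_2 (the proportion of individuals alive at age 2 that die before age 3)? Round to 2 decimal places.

0.45

q_2 = (l_2 − l_3) / l_2 = (0.31 − 0.17) / 0.31
     = 0.14 / 0.31 = 0.451613… → 0.45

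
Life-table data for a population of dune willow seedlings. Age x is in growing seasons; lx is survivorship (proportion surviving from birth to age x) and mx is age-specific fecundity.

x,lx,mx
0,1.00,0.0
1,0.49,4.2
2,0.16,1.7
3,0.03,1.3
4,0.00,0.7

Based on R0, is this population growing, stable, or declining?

R0 = Σ lx·mx = 0 + 2.058 + 0.272 + 0.039 + 0 = 2.369
R0 > 1, so the population is growing.

growing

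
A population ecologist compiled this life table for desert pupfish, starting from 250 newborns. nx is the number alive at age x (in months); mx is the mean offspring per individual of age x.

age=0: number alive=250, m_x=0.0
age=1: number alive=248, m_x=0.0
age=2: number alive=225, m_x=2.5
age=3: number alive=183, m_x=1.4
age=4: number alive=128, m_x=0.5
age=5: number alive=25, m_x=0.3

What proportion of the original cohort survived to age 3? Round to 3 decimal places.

l_3 = n_3/n_0 = 183/250 = 0.732 → 0.732

0.732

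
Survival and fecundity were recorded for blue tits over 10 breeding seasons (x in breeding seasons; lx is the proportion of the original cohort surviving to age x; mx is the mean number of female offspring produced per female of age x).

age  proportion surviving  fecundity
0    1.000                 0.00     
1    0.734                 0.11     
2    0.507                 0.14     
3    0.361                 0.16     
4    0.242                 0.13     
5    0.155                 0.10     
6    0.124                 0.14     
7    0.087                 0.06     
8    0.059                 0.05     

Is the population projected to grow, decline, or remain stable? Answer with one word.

declining

R0 = Σ lx·mx = 0 + 0.08074 + 0.07098 + 0.05776 + 0.03146 + 0.0155 + 0.01736 + 0.00522 + 0.00295 = 0.28197
R0 < 1, so the population is declining.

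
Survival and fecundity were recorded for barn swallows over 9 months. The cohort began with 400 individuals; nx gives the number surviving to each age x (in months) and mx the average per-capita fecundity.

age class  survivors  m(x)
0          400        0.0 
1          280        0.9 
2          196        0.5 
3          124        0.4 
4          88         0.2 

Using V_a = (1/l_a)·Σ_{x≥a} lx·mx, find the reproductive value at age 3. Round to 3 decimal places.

lx = nx/n0 = nx/400: 1, 0.7, 0.49, 0.31, 0.22
lx·mx for x ≥ 3: 0.124, 0.044 → sum = 0.168
V_3 = 0.168 / l_3 = 0.168 / 0.31 = 0.541935… → 0.542

0.542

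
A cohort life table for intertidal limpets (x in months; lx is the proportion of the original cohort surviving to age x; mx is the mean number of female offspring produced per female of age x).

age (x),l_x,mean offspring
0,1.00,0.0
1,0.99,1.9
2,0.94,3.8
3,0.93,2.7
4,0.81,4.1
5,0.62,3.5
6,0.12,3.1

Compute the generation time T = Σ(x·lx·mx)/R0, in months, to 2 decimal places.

lx·mx: 0, 1.881, 3.572, 2.511, 3.321, 2.17, 0.372 → R0 = 13.827
x·lx·mx: 0, 1.881, 7.144, 7.533, 13.284, 10.85, 2.232 → Σ = 42.924
T = 42.924 / 13.827 = 3.104361… → 3.10

3.10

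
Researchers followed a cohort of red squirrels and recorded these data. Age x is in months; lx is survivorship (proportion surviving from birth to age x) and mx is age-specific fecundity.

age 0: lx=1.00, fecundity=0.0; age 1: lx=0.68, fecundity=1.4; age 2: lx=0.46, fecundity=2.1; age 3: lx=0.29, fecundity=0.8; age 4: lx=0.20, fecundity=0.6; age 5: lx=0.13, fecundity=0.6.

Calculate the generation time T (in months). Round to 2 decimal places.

1.90

lx·mx: 0, 0.952, 0.966, 0.232, 0.12, 0.078 → R0 = 2.348
x·lx·mx: 0, 0.952, 1.932, 0.696, 0.48, 0.39 → Σ = 4.45
T = 4.45 / 2.348 = 1.89523… → 1.90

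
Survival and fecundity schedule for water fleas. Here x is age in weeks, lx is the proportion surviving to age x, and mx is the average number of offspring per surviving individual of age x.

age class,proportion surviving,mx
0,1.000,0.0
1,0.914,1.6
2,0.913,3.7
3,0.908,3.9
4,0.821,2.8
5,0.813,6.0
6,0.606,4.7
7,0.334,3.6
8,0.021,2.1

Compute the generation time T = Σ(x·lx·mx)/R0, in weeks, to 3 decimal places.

3.983

lx·mx: 0, 1.4624, 3.3781, 3.5412, 2.2988, 4.878, 2.8482, 1.2024, 0.0441 → R0 = 19.6532
x·lx·mx: 0, 1.4624, 6.7562, 10.6236, 9.1952, 24.39, 17.0892, 8.4168, 0.3528 → Σ = 78.2862
T = 78.2862 / 19.6532 = 3.983382… → 3.983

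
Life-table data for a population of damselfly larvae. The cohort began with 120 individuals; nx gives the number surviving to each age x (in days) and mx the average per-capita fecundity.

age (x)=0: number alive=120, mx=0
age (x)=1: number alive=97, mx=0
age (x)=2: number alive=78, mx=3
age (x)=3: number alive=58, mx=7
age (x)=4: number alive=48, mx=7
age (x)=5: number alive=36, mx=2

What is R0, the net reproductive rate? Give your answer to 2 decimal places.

lx = nx/n0 = nx/120: 1, 0.80833…, 0.65, 0.48333…, 0.4, 0.3
lx·mx by age: 0, 0, 1.95, 3.383333…, 2.8, 0.6
R0 = Σ lx·mx = 8.733333… → 8.73

8.73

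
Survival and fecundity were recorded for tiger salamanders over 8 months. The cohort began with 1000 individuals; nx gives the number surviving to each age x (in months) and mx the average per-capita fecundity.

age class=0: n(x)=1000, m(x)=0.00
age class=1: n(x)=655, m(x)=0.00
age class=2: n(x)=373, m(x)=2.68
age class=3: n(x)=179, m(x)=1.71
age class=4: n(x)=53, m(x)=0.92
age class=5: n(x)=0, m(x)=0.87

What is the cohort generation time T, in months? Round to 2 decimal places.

lx = nx/n0 = nx/1000: 1, 0.655, 0.373, 0.179, 0.053, 0
lx·mx: 0, 0, 0.99964, 0.30609, 0.04876, 0 → R0 = 1.35449
x·lx·mx: 0, 0, 1.99928, 0.91827, 0.19504, 0 → Σ = 3.11259
T = 3.11259 / 1.35449 = 2.297979… → 2.30

2.30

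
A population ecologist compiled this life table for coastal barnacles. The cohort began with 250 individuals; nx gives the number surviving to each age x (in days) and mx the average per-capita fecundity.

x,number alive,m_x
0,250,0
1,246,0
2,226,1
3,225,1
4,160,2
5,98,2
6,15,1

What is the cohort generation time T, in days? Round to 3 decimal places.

lx = nx/n0 = nx/250: 1, 0.984, 0.904, 0.9, 0.64, 0.392, 0.06
lx·mx: 0, 0, 0.904, 0.9, 1.28, 0.784, 0.06 → R0 = 3.928
x·lx·mx: 0, 0, 1.808, 2.7, 5.12, 3.92, 0.36 → Σ = 13.908
T = 13.908 / 3.928 = 3.540733… → 3.541

3.541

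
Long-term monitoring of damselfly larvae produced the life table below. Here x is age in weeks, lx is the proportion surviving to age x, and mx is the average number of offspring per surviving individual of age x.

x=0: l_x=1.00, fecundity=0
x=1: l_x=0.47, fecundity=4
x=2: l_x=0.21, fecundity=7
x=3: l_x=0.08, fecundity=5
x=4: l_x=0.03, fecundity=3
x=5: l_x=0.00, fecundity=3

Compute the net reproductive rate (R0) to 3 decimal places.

3.840

lx·mx by age: 0, 1.88, 1.47, 0.4, 0.09, 0
R0 = Σ lx·mx = 3.84 → 3.840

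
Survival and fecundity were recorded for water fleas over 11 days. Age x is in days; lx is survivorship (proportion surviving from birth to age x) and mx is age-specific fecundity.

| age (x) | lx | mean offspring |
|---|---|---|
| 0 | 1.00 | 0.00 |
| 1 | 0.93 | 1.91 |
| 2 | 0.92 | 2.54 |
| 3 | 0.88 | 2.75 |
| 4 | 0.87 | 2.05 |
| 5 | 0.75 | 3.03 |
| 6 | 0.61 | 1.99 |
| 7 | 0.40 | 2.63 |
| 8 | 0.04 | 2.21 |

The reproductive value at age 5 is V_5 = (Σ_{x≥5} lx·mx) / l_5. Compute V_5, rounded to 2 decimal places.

6.17

lx·mx for x ≥ 5: 2.2725, 1.2139, 1.052, 0.0884 → sum = 4.6268
V_5 = 4.6268 / l_5 = 4.6268 / 0.75 = 6.169067… → 6.17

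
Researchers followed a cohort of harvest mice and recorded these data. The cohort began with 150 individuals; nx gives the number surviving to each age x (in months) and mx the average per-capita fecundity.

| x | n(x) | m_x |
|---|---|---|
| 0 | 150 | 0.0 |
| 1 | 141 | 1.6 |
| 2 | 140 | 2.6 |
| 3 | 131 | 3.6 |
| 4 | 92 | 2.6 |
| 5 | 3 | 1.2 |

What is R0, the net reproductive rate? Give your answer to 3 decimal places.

8.693

lx = nx/n0 = nx/150: 1, 0.94, 0.93333…, 0.87333…, 0.61333…, 0.02
lx·mx by age: 0, 1.504, 2.426667…, 3.144…, 1.594667…, 0.024
R0 = Σ lx·mx = 8.693333… → 8.693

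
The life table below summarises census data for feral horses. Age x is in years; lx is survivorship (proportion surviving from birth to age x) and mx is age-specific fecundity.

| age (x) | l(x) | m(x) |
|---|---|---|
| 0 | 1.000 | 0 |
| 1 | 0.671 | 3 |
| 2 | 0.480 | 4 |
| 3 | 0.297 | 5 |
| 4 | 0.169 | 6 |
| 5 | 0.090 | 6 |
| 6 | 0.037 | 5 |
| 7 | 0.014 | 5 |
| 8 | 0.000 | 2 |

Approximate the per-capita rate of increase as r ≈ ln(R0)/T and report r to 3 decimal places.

R0 = Σ lx·mx = 0 + 2.013 + 1.92 + 1.485 + 1.014 + 0.54 + 0.185 + 0.07 + 0 = 7.227
Σ x·lx·mx = 18.664; T = 18.664/7.227 = 2.58254…
r ≈ ln(R0)/T = ln(7.227)/2.58254… = 0.76585… → 0.766

0.766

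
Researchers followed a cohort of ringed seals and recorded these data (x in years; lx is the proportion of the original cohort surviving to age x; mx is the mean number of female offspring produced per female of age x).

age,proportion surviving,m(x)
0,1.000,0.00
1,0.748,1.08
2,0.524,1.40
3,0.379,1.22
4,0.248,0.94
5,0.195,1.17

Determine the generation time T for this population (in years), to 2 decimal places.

lx·mx: 0, 0.80784, 0.7336, 0.46238, 0.23312, 0.22815 → R0 = 2.46509
x·lx·mx: 0, 0.80784, 1.4672, 1.38714, 0.93248, 1.14075 → Σ = 5.73541
T = 5.73541 / 2.46509 = 2.326653… → 2.33

2.33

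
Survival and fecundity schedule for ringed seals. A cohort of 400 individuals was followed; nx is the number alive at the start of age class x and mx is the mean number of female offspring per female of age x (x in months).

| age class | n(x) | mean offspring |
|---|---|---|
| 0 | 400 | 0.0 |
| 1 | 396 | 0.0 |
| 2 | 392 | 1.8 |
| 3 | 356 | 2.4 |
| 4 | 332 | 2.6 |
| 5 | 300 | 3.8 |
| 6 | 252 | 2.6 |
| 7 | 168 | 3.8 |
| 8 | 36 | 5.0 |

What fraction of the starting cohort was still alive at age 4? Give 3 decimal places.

l_4 = n_4/n_0 = 332/400 = 0.83 → 0.830

0.830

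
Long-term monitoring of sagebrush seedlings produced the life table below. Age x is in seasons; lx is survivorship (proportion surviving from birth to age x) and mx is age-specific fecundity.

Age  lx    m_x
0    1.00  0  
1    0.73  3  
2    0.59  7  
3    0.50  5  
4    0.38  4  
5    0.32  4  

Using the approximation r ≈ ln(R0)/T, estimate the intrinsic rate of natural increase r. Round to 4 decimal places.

0.9366

R0 = Σ lx·mx = 0 + 2.19 + 4.13 + 2.5 + 1.52 + 1.28 = 11.62
Σ x·lx·mx = 30.43; T = 30.43/11.62 = 2.61876…
r ≈ ln(R0)/T = ln(11.62)/2.61876… = 0.936599… → 0.9366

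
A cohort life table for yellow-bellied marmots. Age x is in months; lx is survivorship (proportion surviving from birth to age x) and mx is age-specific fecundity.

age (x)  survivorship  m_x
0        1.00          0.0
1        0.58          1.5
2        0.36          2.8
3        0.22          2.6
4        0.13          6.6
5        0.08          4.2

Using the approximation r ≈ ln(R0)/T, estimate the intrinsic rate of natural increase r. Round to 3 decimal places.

R0 = Σ lx·mx = 0 + 0.87 + 1.008 + 0.572 + 0.858 + 0.336 = 3.644
Σ x·lx·mx = 9.714; T = 9.714/3.644 = 2.66575…
r ≈ ln(R0)/T = ln(3.644)/2.66575… = 0.48507… → 0.485

0.485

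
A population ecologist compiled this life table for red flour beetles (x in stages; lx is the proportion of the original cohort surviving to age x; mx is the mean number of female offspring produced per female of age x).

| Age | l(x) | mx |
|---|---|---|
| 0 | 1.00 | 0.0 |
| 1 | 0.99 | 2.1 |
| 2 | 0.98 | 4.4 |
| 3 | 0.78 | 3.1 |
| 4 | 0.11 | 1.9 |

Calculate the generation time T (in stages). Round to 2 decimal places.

lx·mx: 0, 2.079, 4.312, 2.418, 0.209 → R0 = 9.018
x·lx·mx: 0, 2.079, 8.624, 7.254, 0.836 → Σ = 18.793
T = 18.793 / 9.018 = 2.083943… → 2.08

2.08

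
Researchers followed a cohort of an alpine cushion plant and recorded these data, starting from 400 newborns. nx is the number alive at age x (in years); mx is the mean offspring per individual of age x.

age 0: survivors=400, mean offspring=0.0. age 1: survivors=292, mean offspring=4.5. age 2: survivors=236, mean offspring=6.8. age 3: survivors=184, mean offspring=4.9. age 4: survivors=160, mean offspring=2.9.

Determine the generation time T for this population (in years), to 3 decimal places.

lx = nx/n0 = nx/400: 1, 0.73, 0.59, 0.46, 0.4
lx·mx: 0, 3.285, 4.012, 2.254, 1.16 → R0 = 10.711
x·lx·mx: 0, 3.285, 8.024, 6.762, 4.64 → Σ = 22.711
T = 22.711 / 10.711 = 2.120344… → 2.120

2.120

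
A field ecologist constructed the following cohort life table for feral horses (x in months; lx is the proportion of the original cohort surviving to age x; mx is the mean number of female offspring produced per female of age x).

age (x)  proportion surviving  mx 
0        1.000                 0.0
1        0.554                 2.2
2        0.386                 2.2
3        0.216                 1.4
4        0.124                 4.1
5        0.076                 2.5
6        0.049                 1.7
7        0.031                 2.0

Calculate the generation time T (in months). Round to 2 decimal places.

lx·mx: 0, 1.2188, 0.8492, 0.3024, 0.5084, 0.19, 0.0833, 0.062 → R0 = 3.2141
x·lx·mx: 0, 1.2188, 1.6984, 0.9072, 2.0336, 0.95, 0.4998, 0.434 → Σ = 7.7418
T = 7.7418 / 3.2141 = 2.408699… → 2.41

2.41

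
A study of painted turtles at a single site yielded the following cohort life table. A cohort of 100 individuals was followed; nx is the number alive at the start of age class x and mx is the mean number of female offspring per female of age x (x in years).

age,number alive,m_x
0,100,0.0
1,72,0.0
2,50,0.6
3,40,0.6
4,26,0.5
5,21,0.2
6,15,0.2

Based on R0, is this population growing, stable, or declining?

lx = nx/n0 = nx/100: 1, 0.72, 0.5, 0.4, 0.26, 0.21, 0.15
R0 = Σ lx·mx = 0 + 0 + 0.3 + 0.24 + 0.13 + 0.042 + 0.03 = 0.742
R0 < 1, so the population is declining.

declining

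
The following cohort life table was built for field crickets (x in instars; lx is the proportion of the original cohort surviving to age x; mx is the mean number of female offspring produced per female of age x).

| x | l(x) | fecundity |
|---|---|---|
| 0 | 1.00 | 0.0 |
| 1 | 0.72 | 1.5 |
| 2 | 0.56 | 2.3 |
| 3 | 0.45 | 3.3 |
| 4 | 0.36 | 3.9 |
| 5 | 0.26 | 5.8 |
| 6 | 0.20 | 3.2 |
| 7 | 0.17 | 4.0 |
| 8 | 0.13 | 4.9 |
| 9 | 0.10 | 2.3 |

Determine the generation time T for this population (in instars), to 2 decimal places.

4.14

lx·mx: 0, 1.08, 1.288, 1.485, 1.404, 1.508, 0.64, 0.68, 0.637, 0.23 → R0 = 8.952
x·lx·mx: 0, 1.08, 2.576, 4.455, 5.616, 7.54, 3.84, 4.76, 5.096, 2.07 → Σ = 37.033
T = 37.033 / 8.952 = 4.136841… → 4.14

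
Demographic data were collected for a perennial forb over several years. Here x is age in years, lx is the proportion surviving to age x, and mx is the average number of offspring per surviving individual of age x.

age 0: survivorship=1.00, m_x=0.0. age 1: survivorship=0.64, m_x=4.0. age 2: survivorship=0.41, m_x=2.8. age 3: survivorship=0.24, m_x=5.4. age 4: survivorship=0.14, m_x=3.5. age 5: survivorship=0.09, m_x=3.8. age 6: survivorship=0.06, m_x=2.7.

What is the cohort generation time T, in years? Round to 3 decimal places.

2.232

lx·mx: 0, 2.56, 1.148, 1.296, 0.49, 0.342, 0.162 → R0 = 5.998
x·lx·mx: 0, 2.56, 2.296, 3.888, 1.96, 1.71, 0.972 → Σ = 13.386
T = 13.386 / 5.998 = 2.231744… → 2.232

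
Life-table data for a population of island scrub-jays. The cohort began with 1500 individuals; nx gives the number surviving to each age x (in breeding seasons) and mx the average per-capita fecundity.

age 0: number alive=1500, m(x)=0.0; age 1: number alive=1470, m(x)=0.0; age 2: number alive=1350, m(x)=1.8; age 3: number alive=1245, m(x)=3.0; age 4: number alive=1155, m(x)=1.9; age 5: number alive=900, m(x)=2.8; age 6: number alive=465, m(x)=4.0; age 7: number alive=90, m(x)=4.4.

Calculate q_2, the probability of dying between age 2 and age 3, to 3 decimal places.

0.078

lx = nx/n0 = nx/1500: 1, 0.98, 0.9, 0.83, 0.77, 0.6, 0.31, 0.06
q_2 = (l_2 − l_3) / l_2 = (0.9 − 0.83) / 0.9
     = 0.07 / 0.9 = 0.077778… → 0.078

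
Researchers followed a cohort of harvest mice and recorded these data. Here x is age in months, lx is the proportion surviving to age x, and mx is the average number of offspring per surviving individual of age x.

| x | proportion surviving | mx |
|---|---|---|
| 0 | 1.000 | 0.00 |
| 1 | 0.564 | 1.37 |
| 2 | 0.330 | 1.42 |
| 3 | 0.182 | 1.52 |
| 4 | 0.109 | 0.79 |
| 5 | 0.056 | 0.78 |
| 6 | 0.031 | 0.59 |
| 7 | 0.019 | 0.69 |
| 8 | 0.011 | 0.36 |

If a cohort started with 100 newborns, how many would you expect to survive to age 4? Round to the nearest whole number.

11

Expected survivors = N0 · l_4 = 100 × 0.109 = 10.9 → 11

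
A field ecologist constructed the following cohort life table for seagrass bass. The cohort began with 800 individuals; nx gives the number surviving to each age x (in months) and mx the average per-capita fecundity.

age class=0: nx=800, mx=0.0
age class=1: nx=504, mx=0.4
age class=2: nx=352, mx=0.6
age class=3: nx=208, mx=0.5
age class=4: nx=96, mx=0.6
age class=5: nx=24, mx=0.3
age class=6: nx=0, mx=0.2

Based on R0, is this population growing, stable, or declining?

lx = nx/n0 = nx/800: 1, 0.63, 0.44, 0.26, 0.12, 0.03, 0
R0 = Σ lx·mx = 0 + 0.252 + 0.264 + 0.13 + 0.072 + 0.009 + 0 = 0.727
R0 < 1, so the population is declining.

declining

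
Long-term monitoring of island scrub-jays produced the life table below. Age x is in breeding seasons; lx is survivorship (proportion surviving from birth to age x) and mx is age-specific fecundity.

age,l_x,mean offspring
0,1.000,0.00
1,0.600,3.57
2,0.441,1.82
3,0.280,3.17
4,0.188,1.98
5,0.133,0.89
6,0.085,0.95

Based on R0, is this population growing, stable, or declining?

R0 = Σ lx·mx = 0 + 2.142 + 0.80262 + 0.8876 + 0.37224 + 0.11837 + 0.08075 = 4.40358
R0 > 1, so the population is growing.

growing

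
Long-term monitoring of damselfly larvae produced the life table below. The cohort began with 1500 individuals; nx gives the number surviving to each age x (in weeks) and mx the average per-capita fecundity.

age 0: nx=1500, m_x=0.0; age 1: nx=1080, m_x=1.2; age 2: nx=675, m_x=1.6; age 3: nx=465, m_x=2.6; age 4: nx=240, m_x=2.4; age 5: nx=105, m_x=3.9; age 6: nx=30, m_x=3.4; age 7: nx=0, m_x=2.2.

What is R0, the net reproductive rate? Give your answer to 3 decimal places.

3.115

lx = nx/n0 = nx/1500: 1, 0.72, 0.45, 0.31, 0.16, 0.07, 0.02, 0
lx·mx by age: 0, 0.864, 0.72, 0.806, 0.384, 0.273, 0.068, 0
R0 = Σ lx·mx = 3.115 → 3.115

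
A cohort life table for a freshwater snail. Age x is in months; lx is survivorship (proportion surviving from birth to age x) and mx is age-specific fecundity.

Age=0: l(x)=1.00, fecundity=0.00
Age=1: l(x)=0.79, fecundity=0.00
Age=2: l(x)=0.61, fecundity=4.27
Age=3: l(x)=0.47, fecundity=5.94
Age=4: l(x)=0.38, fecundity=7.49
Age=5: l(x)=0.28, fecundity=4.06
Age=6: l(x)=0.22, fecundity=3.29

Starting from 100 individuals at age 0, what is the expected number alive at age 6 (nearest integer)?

22

Expected survivors = N0 · l_6 = 100 × 0.22 = 22 → 22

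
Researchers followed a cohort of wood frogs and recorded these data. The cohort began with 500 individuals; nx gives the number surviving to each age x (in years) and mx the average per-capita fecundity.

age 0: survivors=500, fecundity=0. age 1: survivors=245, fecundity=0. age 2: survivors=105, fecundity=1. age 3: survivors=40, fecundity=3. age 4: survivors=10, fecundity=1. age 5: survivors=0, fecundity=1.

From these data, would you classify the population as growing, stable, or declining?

declining

lx = nx/n0 = nx/500: 1, 0.49, 0.21, 0.08, 0.02, 0
R0 = Σ lx·mx = 0 + 0 + 0.21 + 0.24 + 0.02 + 0 = 0.47
R0 < 1, so the population is declining.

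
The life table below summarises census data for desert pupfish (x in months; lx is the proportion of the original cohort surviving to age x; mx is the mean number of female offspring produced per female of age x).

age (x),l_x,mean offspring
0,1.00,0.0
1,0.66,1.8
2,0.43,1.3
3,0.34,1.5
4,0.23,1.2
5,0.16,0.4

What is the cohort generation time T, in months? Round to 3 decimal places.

2.025

lx·mx: 0, 1.188, 0.559, 0.51, 0.276, 0.064 → R0 = 2.597
x·lx·mx: 0, 1.188, 1.118, 1.53, 1.104, 0.32 → Σ = 5.26
T = 5.26 / 2.597 = 2.025414… → 2.025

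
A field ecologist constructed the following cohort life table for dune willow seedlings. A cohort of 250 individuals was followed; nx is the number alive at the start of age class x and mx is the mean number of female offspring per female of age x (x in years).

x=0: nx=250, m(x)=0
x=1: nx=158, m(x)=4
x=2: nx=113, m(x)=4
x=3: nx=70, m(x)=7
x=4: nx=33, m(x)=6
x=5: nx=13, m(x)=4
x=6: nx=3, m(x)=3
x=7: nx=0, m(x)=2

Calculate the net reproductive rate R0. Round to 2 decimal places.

7.33

lx = nx/n0 = nx/250: 1, 0.632, 0.452, 0.28, 0.132, 0.052, 0.012, 0
lx·mx by age: 0, 2.528, 1.808, 1.96, 0.792, 0.208, 0.036, 0
R0 = Σ lx·mx = 7.332 → 7.33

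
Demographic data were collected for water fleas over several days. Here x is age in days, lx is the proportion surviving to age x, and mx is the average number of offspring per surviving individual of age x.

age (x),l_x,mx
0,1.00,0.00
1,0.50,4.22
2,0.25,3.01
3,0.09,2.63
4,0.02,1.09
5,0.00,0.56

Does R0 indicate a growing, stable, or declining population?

growing

R0 = Σ lx·mx = 0 + 2.11 + 0.7525 + 0.2367 + 0.0218 + 0 = 3.121
R0 > 1, so the population is growing.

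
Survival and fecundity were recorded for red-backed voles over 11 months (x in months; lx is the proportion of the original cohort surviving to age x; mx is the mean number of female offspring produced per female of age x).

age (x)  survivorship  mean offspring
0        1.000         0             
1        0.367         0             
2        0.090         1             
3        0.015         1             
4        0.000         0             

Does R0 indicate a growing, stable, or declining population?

declining

R0 = Σ lx·mx = 0 + 0 + 0.09 + 0.015 + 0 = 0.105
R0 < 1, so the population is declining.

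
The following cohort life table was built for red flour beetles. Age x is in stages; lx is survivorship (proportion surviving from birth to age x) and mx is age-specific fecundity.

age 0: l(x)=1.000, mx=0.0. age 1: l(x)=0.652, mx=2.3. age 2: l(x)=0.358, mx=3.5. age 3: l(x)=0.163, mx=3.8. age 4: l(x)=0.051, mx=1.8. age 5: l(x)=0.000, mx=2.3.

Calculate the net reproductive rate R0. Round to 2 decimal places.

lx·mx by age: 0, 1.4996, 1.253, 0.6194, 0.0918, 0
R0 = Σ lx·mx = 3.4638 → 3.46

3.46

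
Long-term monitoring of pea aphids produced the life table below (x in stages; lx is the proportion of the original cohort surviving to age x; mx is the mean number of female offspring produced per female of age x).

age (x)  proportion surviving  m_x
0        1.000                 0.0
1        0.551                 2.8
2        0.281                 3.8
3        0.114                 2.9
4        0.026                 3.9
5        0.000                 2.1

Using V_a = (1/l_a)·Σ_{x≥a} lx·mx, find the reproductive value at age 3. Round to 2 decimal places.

lx·mx for x ≥ 3: 0.3306, 0.1014, 0 → sum = 0.432
V_3 = 0.432 / l_3 = 0.432 / 0.114 = 3.789474… → 3.79

3.79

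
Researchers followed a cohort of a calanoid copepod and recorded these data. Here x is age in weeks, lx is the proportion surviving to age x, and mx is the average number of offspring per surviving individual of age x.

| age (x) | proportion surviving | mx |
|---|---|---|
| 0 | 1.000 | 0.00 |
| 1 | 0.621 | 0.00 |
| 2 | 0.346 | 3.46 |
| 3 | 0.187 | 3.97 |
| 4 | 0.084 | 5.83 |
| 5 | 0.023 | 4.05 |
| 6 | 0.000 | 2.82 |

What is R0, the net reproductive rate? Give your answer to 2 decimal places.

2.52

lx·mx by age: 0, 0, 1.19716, 0.74239, 0.48972, 0.09315, 0
R0 = Σ lx·mx = 2.52242 → 2.52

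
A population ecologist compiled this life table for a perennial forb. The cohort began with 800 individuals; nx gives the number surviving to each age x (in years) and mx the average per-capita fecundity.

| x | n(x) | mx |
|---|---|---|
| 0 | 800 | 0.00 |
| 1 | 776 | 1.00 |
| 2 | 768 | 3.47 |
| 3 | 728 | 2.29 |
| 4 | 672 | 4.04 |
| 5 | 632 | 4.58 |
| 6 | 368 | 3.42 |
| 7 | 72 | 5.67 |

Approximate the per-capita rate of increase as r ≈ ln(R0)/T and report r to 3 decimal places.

0.724

lx = nx/n0 = nx/800: 1, 0.97, 0.96, 0.91, 0.84, 0.79, 0.46, 0.09
R0 = Σ lx·mx = 0 + 0.97 + 3.3312 + 2.0839 + 3.3936 + 3.6182 + 1.5732 + 0.5103 = 15.4804
Σ x·lx·mx = 58.5608; T = 58.5608/15.4804 = 3.7829…
r ≈ ln(R0)/T = ln(15.4804)/3.7829… = 0.7242… → 0.724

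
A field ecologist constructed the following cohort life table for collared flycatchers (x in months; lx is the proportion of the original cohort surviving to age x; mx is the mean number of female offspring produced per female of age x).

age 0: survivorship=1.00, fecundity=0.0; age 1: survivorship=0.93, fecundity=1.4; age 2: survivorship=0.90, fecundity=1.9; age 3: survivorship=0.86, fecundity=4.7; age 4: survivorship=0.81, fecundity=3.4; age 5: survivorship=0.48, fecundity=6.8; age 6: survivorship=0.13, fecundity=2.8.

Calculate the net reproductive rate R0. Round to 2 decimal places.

13.44

lx·mx by age: 0, 1.302, 1.71, 4.042, 2.754, 3.264, 0.364
R0 = Σ lx·mx = 13.436 → 13.44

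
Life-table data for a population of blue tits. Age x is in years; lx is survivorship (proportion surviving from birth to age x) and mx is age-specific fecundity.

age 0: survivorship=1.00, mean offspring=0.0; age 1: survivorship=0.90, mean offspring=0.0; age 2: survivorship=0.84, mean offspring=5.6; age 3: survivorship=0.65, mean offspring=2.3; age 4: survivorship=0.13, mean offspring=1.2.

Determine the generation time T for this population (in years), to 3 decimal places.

lx·mx: 0, 0, 4.704, 1.495, 0.156 → R0 = 6.355
x·lx·mx: 0, 0, 9.408, 4.485, 0.624 → Σ = 14.517
T = 14.517 / 6.355 = 2.284343… → 2.284

2.284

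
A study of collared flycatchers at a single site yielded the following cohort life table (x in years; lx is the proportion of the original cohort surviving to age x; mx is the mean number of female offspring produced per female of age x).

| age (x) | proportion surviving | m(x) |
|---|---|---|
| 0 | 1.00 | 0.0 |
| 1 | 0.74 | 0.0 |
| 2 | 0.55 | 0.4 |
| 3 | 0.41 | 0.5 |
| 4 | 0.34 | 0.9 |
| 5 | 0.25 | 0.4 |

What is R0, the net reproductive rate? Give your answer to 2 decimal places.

lx·mx by age: 0, 0, 0.22, 0.205, 0.306, 0.1
R0 = Σ lx·mx = 0.831 → 0.83

0.83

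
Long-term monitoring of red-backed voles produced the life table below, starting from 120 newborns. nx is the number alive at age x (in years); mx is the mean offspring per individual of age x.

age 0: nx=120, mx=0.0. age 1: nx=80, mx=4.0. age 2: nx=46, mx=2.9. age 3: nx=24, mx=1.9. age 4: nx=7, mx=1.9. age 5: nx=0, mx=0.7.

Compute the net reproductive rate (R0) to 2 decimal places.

4.27

lx = nx/n0 = nx/120: 1, 0.66667…, 0.38333…, 0.2, 0.05833…, 0
lx·mx by age: 0, 2.666667…, 1.111667…, 0.38, 0.110833…, 0
R0 = Σ lx·mx = 4.269167… → 4.27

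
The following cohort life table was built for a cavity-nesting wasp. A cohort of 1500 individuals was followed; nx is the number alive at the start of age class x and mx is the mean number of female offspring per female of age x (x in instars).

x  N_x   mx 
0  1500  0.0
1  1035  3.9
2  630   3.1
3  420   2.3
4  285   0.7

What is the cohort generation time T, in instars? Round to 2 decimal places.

1.63

lx = nx/n0 = nx/1500: 1, 0.69, 0.42, 0.28, 0.19
lx·mx: 0, 2.691, 1.302, 0.644, 0.133 → R0 = 4.77
x·lx·mx: 0, 2.691, 2.604, 1.932, 0.532 → Σ = 7.759
T = 7.759 / 4.77 = 1.626625… → 1.63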